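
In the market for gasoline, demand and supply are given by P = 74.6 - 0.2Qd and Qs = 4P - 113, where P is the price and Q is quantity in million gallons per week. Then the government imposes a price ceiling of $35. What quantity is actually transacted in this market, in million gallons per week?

27

Rearranging demand gives Qd = 373 - 5P. Without the control the market clears where 373 - 5P = 4P - 113, i.e. P* = 54 and Q* = 103.
Since 35 < 54, the ceiling is binding.
At P = 35: Qd = 373 - 5·35 = 198 and Qs = 4·35 - 113 = 27.
The quantity actually transacted is the short side, supply: 27.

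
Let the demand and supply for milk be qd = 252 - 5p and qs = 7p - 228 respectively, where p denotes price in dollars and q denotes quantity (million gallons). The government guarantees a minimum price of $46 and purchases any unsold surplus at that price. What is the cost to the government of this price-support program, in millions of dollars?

Without the control the market clears where 252 - 5p = 7p - 228, i.e. p* = 40 and q* = 52.
Because the floor (46) lies above the market-clearing price, it is binding.
At p = 46: qd = 252 - 5·46 = 22 and qs = 7·46 - 228 = 94.
Surplus = qs - qd = 72.
Government expenditure = surplus × support price = 72 × 46 = 3312.

3312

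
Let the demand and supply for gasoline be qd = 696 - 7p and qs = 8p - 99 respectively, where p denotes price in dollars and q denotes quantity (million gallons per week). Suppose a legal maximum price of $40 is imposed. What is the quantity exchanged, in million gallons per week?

221

In a free market, 696 - 7p = 8p - 99 gives the equilibrium p* = 53, q* = 325.
Because the ceiling (40) lies below the market-clearing price, it is binding.
At p = 40: qd = 696 - 7·40 = 416 and qs = 8·40 - 99 = 221.
The quantity actually transacted is the short side, supply: 221.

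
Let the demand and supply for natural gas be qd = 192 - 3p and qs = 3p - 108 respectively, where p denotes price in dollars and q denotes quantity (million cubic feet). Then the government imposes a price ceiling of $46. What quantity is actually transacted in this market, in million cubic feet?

Setting quantity demanded equal to quantity supplied, 192 - 3p = 3p - 108, gives p* = 50 and q* = 42.
Because the ceiling (46) lies below the market-clearing price, it is binding.
At p = 46: qd = 192 - 3·46 = 54 and qs = 3·46 - 108 = 30.
The quantity actually transacted is the short side, supply: 30.

30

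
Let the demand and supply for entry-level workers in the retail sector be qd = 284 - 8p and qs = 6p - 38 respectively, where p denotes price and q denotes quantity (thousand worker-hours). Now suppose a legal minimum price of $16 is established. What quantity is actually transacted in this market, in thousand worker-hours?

Without the control the market clears where 284 - 8p = 6p - 38, i.e. p* = 23 and q* = 100.
The floor of 16 is below the equilibrium price 23, so it is not binding; the market clears at p* = 23, q* = 100.

100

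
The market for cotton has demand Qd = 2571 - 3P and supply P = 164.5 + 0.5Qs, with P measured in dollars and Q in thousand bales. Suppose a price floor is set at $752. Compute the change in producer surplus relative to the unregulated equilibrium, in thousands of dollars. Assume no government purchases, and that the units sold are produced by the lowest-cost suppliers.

-12384

Rearranging supply gives Qs = 2P - 329. Without the control the market clears where 2571 - 3P = 2P - 329, i.e. P* = 580 and Q* = 831.
Since 752 > 580, the floor is binding.
At P = 752: Qd = 2571 - 3·752 = 315 and Qs = 2·752 - 329 = 1175.
Producer surplus without the control is ½ · (580 - 164.5) · 831 = 172640.25.
With the floor, 315 units are sold at 752. The supply price at Q = 315 is 322, so PS = ½ · [(752 - 164.5) + (752 - 322)] · 315 = 160256.25.
Change in producer surplus = 160256.25 - 172640.25 = -12384.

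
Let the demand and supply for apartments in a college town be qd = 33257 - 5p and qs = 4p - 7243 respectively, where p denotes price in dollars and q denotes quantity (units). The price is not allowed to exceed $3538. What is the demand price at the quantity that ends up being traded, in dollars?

5269.6

In a free market, 33257 - 5p = 4p - 7243 gives the equilibrium p* = 4500, q* = 10757.
Because the ceiling (3538) lies below the market-clearing price, it is binding.
At p = 3538: qd = 33257 - 5·3538 = 15567 and qs = 4·3538 - 7243 = 6909.
Only 6909 units reach the market. On the demand curve, the marginal buyer's willingness to pay at q = 6909 is (33257 - 6909)/5 = 5269.6.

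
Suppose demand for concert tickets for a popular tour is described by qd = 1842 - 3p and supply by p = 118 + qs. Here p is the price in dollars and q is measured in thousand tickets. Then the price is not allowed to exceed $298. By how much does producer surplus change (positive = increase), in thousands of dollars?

-52992

Rearranging supply gives qs = p - 118. Setting quantity demanded equal to quantity supplied, 1842 - 3p = p - 118, gives p* = 490 and q* = 372.
Since 298 < 490, the ceiling is binding.
At p = 298: qd = 1842 - 3·298 = 948 and qs = 298 - 118 = 180.
Producer surplus without the control is ½ · (490 - 118) · 372 = 69192.
With the ceiling, producers sell 180 units at 298, so PS = ½ · (298 - 118) · 180 = 16200.
Change in producer surplus = 16200 - 69192 = -52992.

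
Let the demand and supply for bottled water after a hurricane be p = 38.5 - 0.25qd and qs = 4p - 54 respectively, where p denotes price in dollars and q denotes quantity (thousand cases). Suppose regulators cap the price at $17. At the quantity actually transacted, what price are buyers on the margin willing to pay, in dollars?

35

Rearranging demand gives qd = 154 - 4p. Without the control the market clears where 154 - 4p = 4p - 54, i.e. p* = 26 and q* = 50.
Since 17 < 26, the ceiling is binding.
At p = 17: qd = 154 - 4·17 = 86 and qs = 4·17 - 54 = 14.
Only 14 units reach the market. On the demand curve, the marginal buyer's willingness to pay at q = 14 is (154 - 14)/4 = 35.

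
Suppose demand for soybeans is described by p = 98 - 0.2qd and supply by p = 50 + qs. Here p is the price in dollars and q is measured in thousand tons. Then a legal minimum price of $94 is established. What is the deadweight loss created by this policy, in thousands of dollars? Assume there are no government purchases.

Rearranging demand gives qd = 490 - 5p; rearranging supply gives qs = p - 50. Equilibrium: 490 - 5p = p - 50, so 540 = 6p and p* = 90, q* = 40.
Since 94 > 90, the floor is binding.
At p = 94: qd = 490 - 5·94 = 20 and qs = 94 - 50 = 44.
Quantity traded falls to 20. At q = 20 the demand price is (490 - 20)/5 = 94 and the supply price is 50 + 20 = 70.
Deadweight loss = ½ · (94 - 70) · (40 - 20) = ½ · 24 · 20 = 240.

240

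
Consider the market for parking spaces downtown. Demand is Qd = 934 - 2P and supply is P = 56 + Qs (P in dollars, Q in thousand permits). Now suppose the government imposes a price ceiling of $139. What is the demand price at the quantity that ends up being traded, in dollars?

Rearranging supply gives Qs = P - 56. Setting quantity demanded equal to quantity supplied, 934 - 2P = P - 56, gives P* = 330 and Q* = 274.
The ceiling of 139 is below the equilibrium price 330, so it binds.
At P = 139: Qd = 934 - 2·139 = 656 and Qs = 139 - 56 = 83.
Only 83 units reach the market. On the demand curve, the marginal buyer's willingness to pay at Q = 83 is (934 - 83)/2 = 425.5.

425.5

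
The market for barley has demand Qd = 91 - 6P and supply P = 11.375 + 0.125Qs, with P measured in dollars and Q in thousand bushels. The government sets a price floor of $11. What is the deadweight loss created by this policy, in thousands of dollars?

0

Rearranging supply gives Qs = 8P - 91. Setting quantity demanded equal to quantity supplied, 91 - 6P = 8P - 91, gives P* = 13 and Q* = 13.
Since 11 is below P* = 13, the floor does not bind and the free-market outcome prevails.
Since the control does not bind, no trades are prevented and deadweight loss is zero.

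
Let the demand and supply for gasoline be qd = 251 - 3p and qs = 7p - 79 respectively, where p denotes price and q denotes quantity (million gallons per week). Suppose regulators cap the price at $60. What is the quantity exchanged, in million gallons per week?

Equilibrium: 251 - 3p = 7p - 79, so 330 = 10p and p* = 33, q* = 152.
The ceiling of 60 is above the equilibrium price 33, so it is not binding; the market clears at p* = 33, q* = 152.

152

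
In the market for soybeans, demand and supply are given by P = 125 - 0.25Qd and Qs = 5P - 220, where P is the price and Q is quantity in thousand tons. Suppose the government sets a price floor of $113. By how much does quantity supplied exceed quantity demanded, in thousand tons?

Rearranging demand gives Qd = 500 - 4P. Equilibrium: 500 - 4P = 5P - 220, so 720 = 9P and P* = 80, Q* = 180.
Since 113 > 80, the floor is binding.
At P = 113: Qd = 500 - 4·113 = 48 and Qs = 5·113 - 220 = 345.
Surplus = Qs - Qd = 345 - 48 = 297.

297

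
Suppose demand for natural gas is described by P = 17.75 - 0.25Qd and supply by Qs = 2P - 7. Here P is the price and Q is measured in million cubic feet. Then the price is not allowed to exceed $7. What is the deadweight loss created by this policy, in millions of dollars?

Rearranging demand gives Qd = 71 - 4P. Without the control the market clears where 71 - 4P = 2P - 7, i.e. P* = 13 and Q* = 19.
The ceiling of 7 is below the equilibrium price 13, so it binds.
At P = 7: Qd = 71 - 4·7 = 43 and Qs = 2·7 - 7 = 7.
Quantity traded falls to 7. At Q = 7 the demand price is (71 - 7)/4 = 16 and the supply price is (7 + 7)/2 = 7.
Deadweight loss = ½ · (16 - 7) · (19 - 7) = ½ · 9 · 12 = 54.

54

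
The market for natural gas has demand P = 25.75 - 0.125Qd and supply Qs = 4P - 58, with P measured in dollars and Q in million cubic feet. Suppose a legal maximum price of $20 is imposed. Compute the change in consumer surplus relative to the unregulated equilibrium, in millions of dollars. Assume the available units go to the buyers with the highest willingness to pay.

Rearranging demand gives Qd = 206 - 8P. Setting quantity demanded equal to quantity supplied, 206 - 8P = 4P - 58, gives P* = 22 and Q* = 30.
Since 20 < 22, the ceiling is binding.
At P = 20: Qd = 206 - 8·20 = 46 and Qs = 4·20 - 58 = 22.
Consumer surplus without the control is ½ · (25.75 - 22) · 30 = 56.25.
With the ceiling, 22 units are sold at 20 (assume they go to the highest-value buyers). The demand price at Q = 22 is 23, so CS = ½ · [(25.75 - 20) + (23 - 20)] · 22 = 96.25.
Change in consumer surplus = 96.25 - 56.25 = 40.

40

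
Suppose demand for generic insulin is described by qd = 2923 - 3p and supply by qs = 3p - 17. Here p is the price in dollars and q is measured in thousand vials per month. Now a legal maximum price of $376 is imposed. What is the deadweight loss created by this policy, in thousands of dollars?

38988

Without the control the market clears where 2923 - 3p = 3p - 17, i.e. p* = 490 and q* = 1453.
The ceiling of 376 is below the equilibrium price 490, so it binds.
At p = 376: qd = 2923 - 3·376 = 1795 and qs = 3·376 - 17 = 1111.
Quantity traded falls to 1111. At q = 1111 the demand price is (2923 - 1111)/3 = 604 and the supply price is (17 + 1111)/3 = 376.
Deadweight loss = ½ · (604 - 376) · (1453 - 1111) = ½ · 228 · 342 = 38988.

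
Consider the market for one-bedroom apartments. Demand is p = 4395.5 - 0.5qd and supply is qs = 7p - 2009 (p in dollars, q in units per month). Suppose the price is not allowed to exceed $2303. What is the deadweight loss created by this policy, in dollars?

0

Rearranging demand gives qd = 8791 - 2p. Equilibrium: 8791 - 2p = 7p - 2009, so 10800 = 9p and p* = 1200, q* = 6391.
Since 2303 is above p* = 1200, the ceiling does not bind and the free-market outcome prevails.
Since the control does not bind, no trades are prevented and deadweight loss is zero.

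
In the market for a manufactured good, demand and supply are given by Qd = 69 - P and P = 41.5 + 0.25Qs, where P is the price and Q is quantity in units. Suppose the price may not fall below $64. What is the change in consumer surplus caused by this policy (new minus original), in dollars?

Rearranging supply gives Qs = 4P - 166. Equilibrium: 69 - P = 4P - 166, so 235 = 5P and P* = 47, Q* = 22.
The floor of 64 is above the equilibrium price 47, so it binds.
At P = 64: Qd = 69 - 64 = 5 and Qs = 4·64 - 166 = 90.
Consumer surplus without the control is ½ · (69 - 47) · 22 = 242.
With the floor, consumers buy 5 units at 64, so CS = ½ · (69 - 64) · 5 = 12.5.
Change in consumer surplus = 12.5 - 242 = -229.5.

-229.5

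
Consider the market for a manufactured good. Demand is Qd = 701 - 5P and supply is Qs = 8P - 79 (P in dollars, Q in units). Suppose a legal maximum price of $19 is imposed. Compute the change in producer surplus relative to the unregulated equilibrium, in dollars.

Without the control the market clears where 701 - 5P = 8P - 79, i.e. P* = 60 and Q* = 401.
Since 19 < 60, the ceiling is binding.
At P = 19: Qd = 701 - 5·19 = 606 and Qs = 8·19 - 79 = 73.
Producer surplus without the control is ½ · (60 - 9.875) · 401 = 10050.0625.
With the ceiling, producers sell 73 units at 19, so PS = ½ · (19 - 9.875) · 73 = 333.0625.
Change in producer surplus = 333.0625 - 10050.0625 = -9717.

-9717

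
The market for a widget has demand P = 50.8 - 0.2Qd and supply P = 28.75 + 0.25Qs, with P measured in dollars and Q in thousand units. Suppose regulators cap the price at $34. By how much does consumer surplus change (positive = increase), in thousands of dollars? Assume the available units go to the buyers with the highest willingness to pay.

Rearranging demand gives Qd = 254 - 5P; rearranging supply gives Qs = 4P - 115. Without the control the market clears where 254 - 5P = 4P - 115, i.e. P* = 41 and Q* = 49.
The ceiling of 34 is below the equilibrium price 41, so it binds.
At P = 34: Qd = 254 - 5·34 = 84 and Qs = 4·34 - 115 = 21.
Consumer surplus without the control is ½ · (50.8 - 41) · 49 = 240.1.
With the ceiling, 21 units are sold at 34 (assume they go to the highest-value buyers). The demand price at Q = 21 is 46.6, so CS = ½ · [(50.8 - 34) + (46.6 - 34)] · 21 = 308.7.
Change in consumer surplus = 308.7 - 240.1 = 68.6.

68.6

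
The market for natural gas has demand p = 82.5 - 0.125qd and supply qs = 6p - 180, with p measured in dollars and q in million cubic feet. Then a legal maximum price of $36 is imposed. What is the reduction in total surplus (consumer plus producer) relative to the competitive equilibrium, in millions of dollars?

3024

Rearranging demand gives qd = 660 - 8p. Without the control the market clears where 660 - 8p = 6p - 180, i.e. p* = 60 and q* = 180.
Because the ceiling (36) lies below the market-clearing price, it is binding.
At p = 36: qd = 660 - 8·36 = 372 and qs = 6·36 - 180 = 36.
Quantity traded falls to 36. At q = 36 the demand price is (660 - 36)/8 = 78 and the supply price is (180 + 36)/6 = 36.
Deadweight loss = ½ · (78 - 36) · (180 - 36) = ½ · 42 · 144 = 3024.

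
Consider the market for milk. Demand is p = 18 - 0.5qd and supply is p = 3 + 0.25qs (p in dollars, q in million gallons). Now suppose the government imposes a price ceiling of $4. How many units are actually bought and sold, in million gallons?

Rearranging demand gives qd = 36 - 2p; rearranging supply gives qs = 4p - 12. Setting quantity demanded equal to quantity supplied, 36 - 2p = 4p - 12, gives p* = 8 and q* = 20.
The ceiling of 4 is below the equilibrium price 8, so it binds.
At p = 4: qd = 36 - 2·4 = 28 and qs = 4·4 - 12 = 4.
The quantity actually transacted is the short side, supply: 4.

4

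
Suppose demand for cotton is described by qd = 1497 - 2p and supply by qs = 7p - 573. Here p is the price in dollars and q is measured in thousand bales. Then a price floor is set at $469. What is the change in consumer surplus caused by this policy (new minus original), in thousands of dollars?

In a free market, 1497 - 2p = 7p - 573 gives the equilibrium p* = 230, q* = 1037.
Because the floor (469) lies above the market-clearing price, it is binding.
At p = 469: qd = 1497 - 2·469 = 559 and qs = 7·469 - 573 = 2710.
Consumer surplus without the control is ½ · (748.5 - 230) · 1037 = 268842.25.
With the floor, consumers buy 559 units at 469, so CS = ½ · (748.5 - 469) · 559 = 78120.25.
Change in consumer surplus = 78120.25 - 268842.25 = -190722.

-190722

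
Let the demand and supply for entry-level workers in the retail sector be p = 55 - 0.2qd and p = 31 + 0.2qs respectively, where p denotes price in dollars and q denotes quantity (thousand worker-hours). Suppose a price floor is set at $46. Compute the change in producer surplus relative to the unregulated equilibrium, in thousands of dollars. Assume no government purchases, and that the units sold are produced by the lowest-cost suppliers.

Rearranging demand gives qd = 275 - 5p; rearranging supply gives qs = 5p - 155. Equilibrium: 275 - 5p = 5p - 155, so 430 = 10p and p* = 43, q* = 60.
Because the floor (46) lies above the market-clearing price, it is binding.
At p = 46: qd = 275 - 5·46 = 45 and qs = 5·46 - 155 = 75.
Producer surplus without the control is ½ · (43 - 31) · 60 = 360.
With the floor, 45 units are sold at 46. The supply price at q = 45 is 40, so PS = ½ · [(46 - 31) + (46 - 40)] · 45 = 472.5.
Change in producer surplus = 472.5 - 360 = 112.5.

112.5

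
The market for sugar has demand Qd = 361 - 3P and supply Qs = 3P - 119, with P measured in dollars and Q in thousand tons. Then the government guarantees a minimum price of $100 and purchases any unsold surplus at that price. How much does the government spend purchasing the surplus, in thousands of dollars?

In a free market, 361 - 3P = 3P - 119 gives the equilibrium P* = 80, Q* = 121.
The floor of 100 is above the equilibrium price 80, so it binds.
At P = 100: Qd = 361 - 3·100 = 61 and Qs = 3·100 - 119 = 181.
Surplus = Qs - Qd = 120.
Government expenditure = surplus × support price = 120 × 100 = 12000.

12000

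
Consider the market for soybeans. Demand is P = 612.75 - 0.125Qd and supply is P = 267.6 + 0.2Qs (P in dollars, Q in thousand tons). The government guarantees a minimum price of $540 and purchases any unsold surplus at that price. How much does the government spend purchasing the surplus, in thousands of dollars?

Rearranging demand gives Qd = 4902 - 8P; rearranging supply gives Qs = 5P - 1338. In a free market, 4902 - 8P = 5P - 1338 gives the equilibrium P* = 480, Q* = 1062.
Since 540 > 480, the floor is binding.
At P = 540: Qd = 4902 - 8·540 = 582 and Qs = 5·540 - 1338 = 1362.
Surplus = Qs - Qd = 780.
Government expenditure = surplus × support price = 780 × 540 = 421200.

421200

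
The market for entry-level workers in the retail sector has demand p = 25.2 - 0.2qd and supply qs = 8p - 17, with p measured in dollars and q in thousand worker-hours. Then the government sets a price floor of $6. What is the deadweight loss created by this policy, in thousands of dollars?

0

Rearranging demand gives qd = 126 - 5p. In a free market, 126 - 5p = 8p - 17 gives the equilibrium p* = 11, q* = 71.
The floor of 6 is below the equilibrium price 11, so it is not binding; the market clears at p* = 11, q* = 71.
Since the control does not bind, no trades are prevented and deadweight loss is zero.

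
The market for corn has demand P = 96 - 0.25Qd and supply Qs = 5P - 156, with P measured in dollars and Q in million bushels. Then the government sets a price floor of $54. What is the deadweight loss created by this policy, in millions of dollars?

0

Rearranging demand gives Qd = 384 - 4P. Without the control the market clears where 384 - 4P = 5P - 156, i.e. P* = 60 and Q* = 144.
Since 54 is below P* = 60, the floor does not bind and the free-market outcome prevails.
Since the control does not bind, no trades are prevented and deadweight loss is zero.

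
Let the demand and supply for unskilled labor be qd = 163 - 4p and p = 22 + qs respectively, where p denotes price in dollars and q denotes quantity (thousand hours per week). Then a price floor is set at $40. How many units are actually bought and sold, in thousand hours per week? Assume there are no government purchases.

3

Rearranging supply gives qs = p - 22. In a free market, 163 - 4p = p - 22 gives the equilibrium p* = 37, q* = 15.
Because the floor (40) lies above the market-clearing price, it is binding.
At p = 40: qd = 163 - 4·40 = 3 and qs = 40 - 22 = 18.
The quantity actually transacted is the short side, demand: 3.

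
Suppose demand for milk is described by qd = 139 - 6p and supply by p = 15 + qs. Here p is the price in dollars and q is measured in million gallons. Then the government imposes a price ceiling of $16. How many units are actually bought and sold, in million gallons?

1

Rearranging supply gives qs = p - 15. Equilibrium: 139 - 6p = p - 15, so 154 = 7p and p* = 22, q* = 7.
The ceiling of 16 is below the equilibrium price 22, so it binds.
At p = 16: qd = 139 - 6·16 = 43 and qs = 16 - 15 = 1.
The quantity actually transacted is the short side, supply: 1.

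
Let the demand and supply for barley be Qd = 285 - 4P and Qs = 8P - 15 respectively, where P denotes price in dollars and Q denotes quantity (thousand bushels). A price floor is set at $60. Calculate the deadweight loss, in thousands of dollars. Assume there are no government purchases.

3675

Setting quantity demanded equal to quantity supplied, 285 - 4P = 8P - 15, gives P* = 25 and Q* = 185.
The floor of 60 is above the equilibrium price 25, so it binds.
At P = 60: Qd = 285 - 4·60 = 45 and Qs = 8·60 - 15 = 465.
Quantity traded falls to 45. At Q = 45 the demand price is (285 - 45)/4 = 60 and the supply price is (15 + 45)/8 = 7.5.
Deadweight loss = ½ · (60 - 7.5) · (185 - 45) = ½ · 52.5 · 140 = 3675.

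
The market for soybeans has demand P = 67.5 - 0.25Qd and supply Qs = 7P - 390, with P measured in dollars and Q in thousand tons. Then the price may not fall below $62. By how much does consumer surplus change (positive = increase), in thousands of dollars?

-52

Rearranging demand gives Qd = 270 - 4P. In a free market, 270 - 4P = 7P - 390 gives the equilibrium P* = 60, Q* = 30.
Since 62 > 60, the floor is binding.
At P = 62: Qd = 270 - 4·62 = 22 and Qs = 7·62 - 390 = 44.
Consumer surplus without the control is ½ · (67.5 - 60) · 30 = 112.5.
With the floor, consumers buy 22 units at 62, so CS = ½ · (67.5 - 62) · 22 = 60.5.
Change in consumer surplus = 60.5 - 112.5 = -52.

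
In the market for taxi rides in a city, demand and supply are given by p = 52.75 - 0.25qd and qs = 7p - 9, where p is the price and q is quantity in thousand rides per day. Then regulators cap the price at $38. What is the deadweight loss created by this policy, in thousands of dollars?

0

Rearranging demand gives qd = 211 - 4p. Equilibrium: 211 - 4p = 7p - 9, so 220 = 11p and p* = 20, q* = 131.
The ceiling of 38 is above the equilibrium price 20, so it is not binding; the market clears at p* = 20, q* = 131.
Since the control does not bind, no trades are prevented and deadweight loss is zero.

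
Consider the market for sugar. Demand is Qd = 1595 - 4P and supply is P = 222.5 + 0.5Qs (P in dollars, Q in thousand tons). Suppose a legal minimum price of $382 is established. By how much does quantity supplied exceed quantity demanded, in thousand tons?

Rearranging supply gives Qs = 2P - 445. Without the control the market clears where 1595 - 4P = 2P - 445, i.e. P* = 340 and Q* = 235.
Because the floor (382) lies above the market-clearing price, it is binding.
At P = 382: Qd = 1595 - 4·382 = 67 and Qs = 2·382 - 445 = 319.
Surplus = Qs - Qd = 319 - 67 = 252.

252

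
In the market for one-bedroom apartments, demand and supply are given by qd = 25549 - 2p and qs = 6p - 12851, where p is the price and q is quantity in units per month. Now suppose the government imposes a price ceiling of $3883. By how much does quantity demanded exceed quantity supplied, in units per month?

7336

Equilibrium: 25549 - 2p = 6p - 12851, so 38400 = 8p and p* = 4800, q* = 15949.
Since 3883 < 4800, the ceiling is binding.
At p = 3883: qd = 25549 - 2·3883 = 17783 and qs = 6·3883 - 12851 = 10447.
Shortage = qd - qs = 17783 - 10447 = 7336.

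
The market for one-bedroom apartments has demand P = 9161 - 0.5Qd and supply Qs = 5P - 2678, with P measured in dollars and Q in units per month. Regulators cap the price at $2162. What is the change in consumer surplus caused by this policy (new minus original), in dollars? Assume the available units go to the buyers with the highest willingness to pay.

2425591

Rearranging demand gives Qd = 18322 - 2P. Setting quantity demanded equal to quantity supplied, 18322 - 2P = 5P - 2678, gives P* = 3000 and Q* = 12322.
Because the ceiling (2162) lies below the market-clearing price, it is binding.
At P = 2162: Qd = 18322 - 2·2162 = 13998 and Qs = 5·2162 - 2678 = 8132.
Consumer surplus without the control is ½ · (9161 - 3000) · 12322 = 37957921.
With the ceiling, 8132 units are sold at 2162 (assume they go to the highest-value buyers). The demand price at Q = 8132 is 5095, so CS = ½ · [(9161 - 2162) + (5095 - 2162)] · 8132 = 40383512.
Change in consumer surplus = 40383512 - 37957921 = 2425591.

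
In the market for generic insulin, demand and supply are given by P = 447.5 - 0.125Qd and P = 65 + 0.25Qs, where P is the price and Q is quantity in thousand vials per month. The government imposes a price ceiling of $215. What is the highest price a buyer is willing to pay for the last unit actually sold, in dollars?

Rearranging demand gives Qd = 3580 - 8P; rearranging supply gives Qs = 4P - 260. Setting quantity demanded equal to quantity supplied, 3580 - 8P = 4P - 260, gives P* = 320 and Q* = 1020.
Because the ceiling (215) lies below the market-clearing price, it is binding.
At P = 215: Qd = 3580 - 8·215 = 1860 and Qs = 4·215 - 260 = 600.
Only 600 units reach the market. On the demand curve, the marginal buyer's willingness to pay at Q = 600 is (3580 - 600)/8 = 372.5.

372.5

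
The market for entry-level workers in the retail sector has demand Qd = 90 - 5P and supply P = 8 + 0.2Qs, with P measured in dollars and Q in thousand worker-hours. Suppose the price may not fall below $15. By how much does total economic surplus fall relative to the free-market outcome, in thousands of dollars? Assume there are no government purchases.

20

Rearranging supply gives Qs = 5P - 40. Equilibrium: 90 - 5P = 5P - 40, so 130 = 10P and P* = 13, Q* = 25.
Because the floor (15) lies above the market-clearing price, it is binding.
At P = 15: Qd = 90 - 5·15 = 15 and Qs = 5·15 - 40 = 35.
Quantity traded falls to 15. At Q = 15 the demand price is (90 - 15)/5 = 15 and the supply price is (40 + 15)/5 = 11.
Deadweight loss = ½ · (15 - 11) · (25 - 15) = ½ · 4 · 10 = 20.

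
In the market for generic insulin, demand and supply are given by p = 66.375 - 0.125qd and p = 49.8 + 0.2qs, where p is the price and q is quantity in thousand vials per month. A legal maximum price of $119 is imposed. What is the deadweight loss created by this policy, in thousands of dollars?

0

Rearranging demand gives qd = 531 - 8p; rearranging supply gives qs = 5p - 249. Setting quantity demanded equal to quantity supplied, 531 - 8p = 5p - 249, gives p* = 60 and q* = 51.
The ceiling of 119 is above the equilibrium price 60, so it is not binding; the market clears at p* = 60, q* = 51.
Since the control does not bind, no trades are prevented and deadweight loss is zero.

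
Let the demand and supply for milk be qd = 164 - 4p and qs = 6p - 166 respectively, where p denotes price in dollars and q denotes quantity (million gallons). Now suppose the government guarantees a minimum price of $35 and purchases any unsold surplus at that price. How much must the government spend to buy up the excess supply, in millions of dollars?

700

Without the control the market clears where 164 - 4p = 6p - 166, i.e. p* = 33 and q* = 32.
Because the floor (35) lies above the market-clearing price, it is binding.
At p = 35: qd = 164 - 4·35 = 24 and qs = 6·35 - 166 = 44.
Surplus = qs - qd = 20.
Government expenditure = surplus × support price = 20 × 35 = 700.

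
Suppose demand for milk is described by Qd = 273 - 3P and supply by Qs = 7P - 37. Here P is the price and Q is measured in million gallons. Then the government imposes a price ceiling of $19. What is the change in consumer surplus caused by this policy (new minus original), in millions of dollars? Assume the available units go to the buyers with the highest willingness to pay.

-24

In a free market, 273 - 3P = 7P - 37 gives the equilibrium P* = 31, Q* = 180.
The ceiling of 19 is below the equilibrium price 31, so it binds.
At P = 19: Qd = 273 - 3·19 = 216 and Qs = 7·19 - 37 = 96.
Consumer surplus without the control is ½ · (91 - 31) · 180 = 5400.
With the ceiling, 96 units are sold at 19 (assume they go to the highest-value buyers). The demand price at Q = 96 is 59, so CS = ½ · [(91 - 19) + (59 - 19)] · 96 = 5376.
Change in consumer surplus = 5376 - 5400 = -24.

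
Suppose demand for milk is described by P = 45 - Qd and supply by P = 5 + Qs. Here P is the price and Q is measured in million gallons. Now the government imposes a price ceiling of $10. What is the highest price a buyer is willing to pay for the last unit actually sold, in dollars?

Rearranging demand gives Qd = 45 - P; rearranging supply gives Qs = P - 5. In a free market, 45 - P = P - 5 gives the equilibrium P* = 25, Q* = 20.
Because the ceiling (10) lies below the market-clearing price, it is binding.
At P = 10: Qd = 45 - 10 = 35 and Qs = 10 - 5 = 5.
Only 5 units reach the market. On the demand curve, the marginal buyer's willingness to pay at Q = 5 is (45 - 5) = 40.

40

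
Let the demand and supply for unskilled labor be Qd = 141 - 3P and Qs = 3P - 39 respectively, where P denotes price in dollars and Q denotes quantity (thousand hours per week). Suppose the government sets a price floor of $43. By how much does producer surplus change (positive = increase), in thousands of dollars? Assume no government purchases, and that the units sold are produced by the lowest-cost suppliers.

-97.5

Equilibrium: 141 - 3P = 3P - 39, so 180 = 6P and P* = 30, Q* = 51.
The floor of 43 is above the equilibrium price 30, so it binds.
At P = 43: Qd = 141 - 3·43 = 12 and Qs = 3·43 - 39 = 90.
Producer surplus without the control is ½ · (30 - 13) · 51 = 433.5.
With the floor, 12 units are sold at 43. The supply price at Q = 12 is 17, so PS = ½ · [(43 - 13) + (43 - 17)] · 12 = 336.
Change in producer surplus = 336 - 433.5 = -97.5.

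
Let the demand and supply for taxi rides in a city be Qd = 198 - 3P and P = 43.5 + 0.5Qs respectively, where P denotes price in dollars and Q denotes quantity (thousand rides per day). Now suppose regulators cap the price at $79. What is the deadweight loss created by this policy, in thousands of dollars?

0

Rearranging supply gives Qs = 2P - 87. Without the control the market clears where 198 - 3P = 2P - 87, i.e. P* = 57 and Q* = 27.
Since 79 is above P* = 57, the ceiling does not bind and the free-market outcome prevails.
Since the control does not bind, no trades are prevented and deadweight loss is zero.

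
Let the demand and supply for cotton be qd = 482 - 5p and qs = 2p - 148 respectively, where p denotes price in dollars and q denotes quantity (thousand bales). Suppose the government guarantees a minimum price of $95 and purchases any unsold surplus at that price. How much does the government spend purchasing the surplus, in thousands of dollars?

Equilibrium: 482 - 5p = 2p - 148, so 630 = 7p and p* = 90, q* = 32.
Since 95 > 90, the floor is binding.
At p = 95: qd = 482 - 5·95 = 7 and qs = 2·95 - 148 = 42.
Surplus = qs - qd = 35.
Government expenditure = surplus × support price = 35 × 95 = 3325.

3325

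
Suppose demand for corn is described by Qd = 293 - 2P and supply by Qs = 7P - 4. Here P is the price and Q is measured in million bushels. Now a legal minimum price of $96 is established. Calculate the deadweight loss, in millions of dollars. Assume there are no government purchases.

5103

Equilibrium: 293 - 2P = 7P - 4, so 297 = 9P and P* = 33, Q* = 227.
Since 96 > 33, the floor is binding.
At P = 96: Qd = 293 - 2·96 = 101 and Qs = 7·96 - 4 = 668.
Quantity traded falls to 101. At Q = 101 the demand price is (293 - 101)/2 = 96 and the supply price is (4 + 101)/7 = 15.
Deadweight loss = ½ · (96 - 15) · (227 - 101) = ½ · 81 · 126 = 5103.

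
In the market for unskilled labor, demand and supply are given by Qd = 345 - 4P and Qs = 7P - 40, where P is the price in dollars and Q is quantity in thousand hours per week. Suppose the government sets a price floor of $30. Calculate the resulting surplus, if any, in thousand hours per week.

0

Equilibrium: 345 - 4P = 7P - 40, so 385 = 11P and P* = 35, Q* = 205.
Since 30 is below P* = 35, the floor does not bind and the free-market outcome prevails.
Since the control does not bind, there is no surplus.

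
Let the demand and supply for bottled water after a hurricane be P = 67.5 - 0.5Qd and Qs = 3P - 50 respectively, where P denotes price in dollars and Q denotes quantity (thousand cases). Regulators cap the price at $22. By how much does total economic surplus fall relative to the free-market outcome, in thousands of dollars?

843.75

Rearranging demand gives Qd = 135 - 2P. In a free market, 135 - 2P = 3P - 50 gives the equilibrium P* = 37, Q* = 61.
The ceiling of 22 is below the equilibrium price 37, so it binds.
At P = 22: Qd = 135 - 2·22 = 91 and Qs = 3·22 - 50 = 16.
Quantity traded falls to 16. At Q = 16 the demand price is (135 - 16)/2 = 59.5 and the supply price is (50 + 16)/3 = 22.
Deadweight loss = ½ · (59.5 - 22) · (61 - 16) = ½ · 37.5 · 45 = 843.75.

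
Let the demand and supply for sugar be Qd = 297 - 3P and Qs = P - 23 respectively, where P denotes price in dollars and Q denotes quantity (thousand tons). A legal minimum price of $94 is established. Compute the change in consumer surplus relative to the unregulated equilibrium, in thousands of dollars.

Without the control the market clears where 297 - 3P = P - 23, i.e. P* = 80 and Q* = 57.
Because the floor (94) lies above the market-clearing price, it is binding.
At P = 94: Qd = 297 - 3·94 = 15 and Qs = 94 - 23 = 71.
Consumer surplus without the control is ½ · (99 - 80) · 57 = 541.5.
With the floor, consumers buy 15 units at 94, so CS = ½ · (99 - 94) · 15 = 37.5.
Change in consumer surplus = 37.5 - 541.5 = -504.

-504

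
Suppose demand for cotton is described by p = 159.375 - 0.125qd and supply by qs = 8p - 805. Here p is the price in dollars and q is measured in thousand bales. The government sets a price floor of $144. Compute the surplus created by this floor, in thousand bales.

224

Rearranging demand gives qd = 1275 - 8p. Equilibrium: 1275 - 8p = 8p - 805, so 2080 = 16p and p* = 130, q* = 235.
The floor of 144 is above the equilibrium price 130, so it binds.
At p = 144: qd = 1275 - 8·144 = 123 and qs = 8·144 - 805 = 347.
Surplus = qs - qd = 347 - 123 = 224.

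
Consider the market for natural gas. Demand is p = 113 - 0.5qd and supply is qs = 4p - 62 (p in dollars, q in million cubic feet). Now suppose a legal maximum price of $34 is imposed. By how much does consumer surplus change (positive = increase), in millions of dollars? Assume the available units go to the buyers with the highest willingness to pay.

252

Rearranging demand gives qd = 226 - 2p. In a free market, 226 - 2p = 4p - 62 gives the equilibrium p* = 48, q* = 130.
The ceiling of 34 is below the equilibrium price 48, so it binds.
At p = 34: qd = 226 - 2·34 = 158 and qs = 4·34 - 62 = 74.
Consumer surplus without the control is ½ · (113 - 48) · 130 = 4225.
With the ceiling, 74 units are sold at 34 (assume they go to the highest-value buyers). The demand price at q = 74 is 76, so CS = ½ · [(113 - 34) + (76 - 34)] · 74 = 4477.
Change in consumer surplus = 4477 - 4225 = 252.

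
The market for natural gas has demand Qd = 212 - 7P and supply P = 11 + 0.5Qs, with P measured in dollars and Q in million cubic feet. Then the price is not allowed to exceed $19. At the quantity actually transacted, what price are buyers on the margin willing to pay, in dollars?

28

Rearranging supply gives Qs = 2P - 22. Equilibrium: 212 - 7P = 2P - 22, so 234 = 9P and P* = 26, Q* = 30.
Because the ceiling (19) lies below the market-clearing price, it is binding.
At P = 19: Qd = 212 - 7·19 = 79 and Qs = 2·19 - 22 = 16.
Only 16 units reach the market. On the demand curve, the marginal buyer's willingness to pay at Q = 16 is (212 - 16)/7 = 28.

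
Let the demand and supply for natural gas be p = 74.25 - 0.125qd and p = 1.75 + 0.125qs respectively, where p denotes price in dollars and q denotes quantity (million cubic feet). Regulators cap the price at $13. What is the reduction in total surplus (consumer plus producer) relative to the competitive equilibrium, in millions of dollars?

Rearranging demand gives qd = 594 - 8p; rearranging supply gives qs = 8p - 14. Setting quantity demanded equal to quantity supplied, 594 - 8p = 8p - 14, gives p* = 38 and q* = 290.
The ceiling of 13 is below the equilibrium price 38, so it binds.
At p = 13: qd = 594 - 8·13 = 490 and qs = 8·13 - 14 = 90.
Quantity traded falls to 90. At q = 90 the demand price is (594 - 90)/8 = 63 and the supply price is (14 + 90)/8 = 13.
Deadweight loss = ½ · (63 - 13) · (290 - 90) = ½ · 50 · 200 = 5000.

5000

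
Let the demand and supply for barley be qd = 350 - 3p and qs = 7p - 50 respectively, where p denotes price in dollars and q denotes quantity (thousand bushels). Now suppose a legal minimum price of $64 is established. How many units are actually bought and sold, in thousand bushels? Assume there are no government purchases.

In a free market, 350 - 3p = 7p - 50 gives the equilibrium p* = 40, q* = 230.
Because the floor (64) lies above the market-clearing price, it is binding.
At p = 64: qd = 350 - 3·64 = 158 and qs = 7·64 - 50 = 398.
The quantity actually transacted is the short side, demand: 158.

158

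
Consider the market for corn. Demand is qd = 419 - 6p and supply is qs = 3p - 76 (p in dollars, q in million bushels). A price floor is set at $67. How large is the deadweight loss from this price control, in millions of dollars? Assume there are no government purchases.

1296

Without the control the market clears where 419 - 6p = 3p - 76, i.e. p* = 55 and q* = 89.
Since 67 > 55, the floor is binding.
At p = 67: qd = 419 - 6·67 = 17 and qs = 3·67 - 76 = 125.
Quantity traded falls to 17. At q = 17 the demand price is (419 - 17)/6 = 67 and the supply price is (76 + 17)/3 = 31.
Deadweight loss = ½ · (67 - 31) · (89 - 17) = ½ · 36 · 72 = 1296.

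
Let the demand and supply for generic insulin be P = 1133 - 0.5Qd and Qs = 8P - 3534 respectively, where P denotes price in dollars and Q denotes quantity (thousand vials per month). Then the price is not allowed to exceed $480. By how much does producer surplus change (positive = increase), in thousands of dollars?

-70600

Rearranging demand gives Qd = 2266 - 2P. Setting quantity demanded equal to quantity supplied, 2266 - 2P = 8P - 3534, gives P* = 580 and Q* = 1106.
Since 480 < 580, the ceiling is binding.
At P = 480: Qd = 2266 - 2·480 = 1306 and Qs = 8·480 - 3534 = 306.
Producer surplus without the control is ½ · (580 - 441.75) · 1106 = 76452.25.
With the ceiling, producers sell 306 units at 480, so PS = ½ · (480 - 441.75) · 306 = 5852.25.
Change in producer surplus = 5852.25 - 76452.25 = -70600.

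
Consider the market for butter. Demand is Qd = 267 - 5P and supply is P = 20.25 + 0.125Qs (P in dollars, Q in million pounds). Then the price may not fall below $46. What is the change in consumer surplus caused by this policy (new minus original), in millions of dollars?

Rearranging supply gives Qs = 8P - 162. In a free market, 267 - 5P = 8P - 162 gives the equilibrium P* = 33, Q* = 102.
The floor of 46 is above the equilibrium price 33, so it binds.
At P = 46: Qd = 267 - 5·46 = 37 and Qs = 8·46 - 162 = 206.
Consumer surplus without the control is ½ · (53.4 - 33) · 102 = 1040.4.
With the floor, consumers buy 37 units at 46, so CS = ½ · (53.4 - 46) · 37 = 136.9.
Change in consumer surplus = 136.9 - 1040.4 = -903.5.

-903.5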